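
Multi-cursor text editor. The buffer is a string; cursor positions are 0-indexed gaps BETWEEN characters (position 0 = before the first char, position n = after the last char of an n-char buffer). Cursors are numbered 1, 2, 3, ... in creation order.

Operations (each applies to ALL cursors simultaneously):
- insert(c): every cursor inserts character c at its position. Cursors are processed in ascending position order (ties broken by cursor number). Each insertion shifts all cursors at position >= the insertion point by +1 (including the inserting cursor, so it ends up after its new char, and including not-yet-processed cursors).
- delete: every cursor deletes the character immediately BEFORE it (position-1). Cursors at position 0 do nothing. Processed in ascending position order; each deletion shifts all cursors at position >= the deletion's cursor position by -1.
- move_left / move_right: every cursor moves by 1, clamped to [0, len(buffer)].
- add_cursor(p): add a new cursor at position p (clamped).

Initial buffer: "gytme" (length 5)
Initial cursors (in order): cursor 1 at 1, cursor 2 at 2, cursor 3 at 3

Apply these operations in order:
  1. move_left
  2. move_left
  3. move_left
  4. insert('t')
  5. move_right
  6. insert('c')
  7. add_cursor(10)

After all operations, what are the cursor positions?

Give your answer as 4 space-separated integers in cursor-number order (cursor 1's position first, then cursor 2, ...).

Answer: 7 7 7 10

Derivation:
After op 1 (move_left): buffer="gytme" (len 5), cursors c1@0 c2@1 c3@2, authorship .....
After op 2 (move_left): buffer="gytme" (len 5), cursors c1@0 c2@0 c3@1, authorship .....
After op 3 (move_left): buffer="gytme" (len 5), cursors c1@0 c2@0 c3@0, authorship .....
After op 4 (insert('t')): buffer="tttgytme" (len 8), cursors c1@3 c2@3 c3@3, authorship 123.....
After op 5 (move_right): buffer="tttgytme" (len 8), cursors c1@4 c2@4 c3@4, authorship 123.....
After op 6 (insert('c')): buffer="tttgcccytme" (len 11), cursors c1@7 c2@7 c3@7, authorship 123.123....
After op 7 (add_cursor(10)): buffer="tttgcccytme" (len 11), cursors c1@7 c2@7 c3@7 c4@10, authorship 123.123....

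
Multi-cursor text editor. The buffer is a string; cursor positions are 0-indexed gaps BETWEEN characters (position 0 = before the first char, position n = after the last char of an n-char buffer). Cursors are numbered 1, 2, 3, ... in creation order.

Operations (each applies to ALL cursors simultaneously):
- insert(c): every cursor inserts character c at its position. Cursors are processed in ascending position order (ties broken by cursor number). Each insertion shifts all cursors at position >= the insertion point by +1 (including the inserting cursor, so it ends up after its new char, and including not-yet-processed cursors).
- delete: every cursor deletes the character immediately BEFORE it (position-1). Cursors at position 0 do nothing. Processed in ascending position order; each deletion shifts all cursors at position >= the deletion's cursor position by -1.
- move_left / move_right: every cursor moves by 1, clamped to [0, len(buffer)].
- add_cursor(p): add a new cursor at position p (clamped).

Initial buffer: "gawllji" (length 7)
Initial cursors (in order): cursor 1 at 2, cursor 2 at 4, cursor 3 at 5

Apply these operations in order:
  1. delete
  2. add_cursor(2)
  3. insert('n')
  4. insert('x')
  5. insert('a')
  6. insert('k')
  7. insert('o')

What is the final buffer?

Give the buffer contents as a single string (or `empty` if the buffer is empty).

After op 1 (delete): buffer="gwji" (len 4), cursors c1@1 c2@2 c3@2, authorship ....
After op 2 (add_cursor(2)): buffer="gwji" (len 4), cursors c1@1 c2@2 c3@2 c4@2, authorship ....
After op 3 (insert('n')): buffer="gnwnnnji" (len 8), cursors c1@2 c2@6 c3@6 c4@6, authorship .1.234..
After op 4 (insert('x')): buffer="gnxwnnnxxxji" (len 12), cursors c1@3 c2@10 c3@10 c4@10, authorship .11.234234..
After op 5 (insert('a')): buffer="gnxawnnnxxxaaaji" (len 16), cursors c1@4 c2@14 c3@14 c4@14, authorship .111.234234234..
After op 6 (insert('k')): buffer="gnxakwnnnxxxaaakkkji" (len 20), cursors c1@5 c2@18 c3@18 c4@18, authorship .1111.234234234234..
After op 7 (insert('o')): buffer="gnxakownnnxxxaaakkkoooji" (len 24), cursors c1@6 c2@22 c3@22 c4@22, authorship .11111.234234234234234..

Answer: gnxakownnnxxxaaakkkoooji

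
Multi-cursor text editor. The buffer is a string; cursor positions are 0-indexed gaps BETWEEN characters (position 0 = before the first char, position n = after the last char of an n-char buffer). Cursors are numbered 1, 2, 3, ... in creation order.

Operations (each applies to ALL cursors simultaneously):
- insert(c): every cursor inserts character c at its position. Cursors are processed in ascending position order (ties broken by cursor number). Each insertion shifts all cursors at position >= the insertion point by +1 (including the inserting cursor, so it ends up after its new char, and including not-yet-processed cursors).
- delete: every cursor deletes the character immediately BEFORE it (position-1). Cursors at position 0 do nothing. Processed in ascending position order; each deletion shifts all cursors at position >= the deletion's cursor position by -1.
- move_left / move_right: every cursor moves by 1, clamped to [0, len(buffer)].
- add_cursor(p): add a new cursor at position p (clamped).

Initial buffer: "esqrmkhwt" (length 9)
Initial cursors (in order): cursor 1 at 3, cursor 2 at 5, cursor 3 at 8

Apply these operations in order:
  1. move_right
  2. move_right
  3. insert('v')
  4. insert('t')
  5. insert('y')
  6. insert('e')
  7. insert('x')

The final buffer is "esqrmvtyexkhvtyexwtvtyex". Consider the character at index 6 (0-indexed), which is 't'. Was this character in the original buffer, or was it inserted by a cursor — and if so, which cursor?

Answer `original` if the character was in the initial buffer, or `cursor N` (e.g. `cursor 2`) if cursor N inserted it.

After op 1 (move_right): buffer="esqrmkhwt" (len 9), cursors c1@4 c2@6 c3@9, authorship .........
After op 2 (move_right): buffer="esqrmkhwt" (len 9), cursors c1@5 c2@7 c3@9, authorship .........
After op 3 (insert('v')): buffer="esqrmvkhvwtv" (len 12), cursors c1@6 c2@9 c3@12, authorship .....1..2..3
After op 4 (insert('t')): buffer="esqrmvtkhvtwtvt" (len 15), cursors c1@7 c2@11 c3@15, authorship .....11..22..33
After op 5 (insert('y')): buffer="esqrmvtykhvtywtvty" (len 18), cursors c1@8 c2@13 c3@18, authorship .....111..222..333
After op 6 (insert('e')): buffer="esqrmvtyekhvtyewtvtye" (len 21), cursors c1@9 c2@15 c3@21, authorship .....1111..2222..3333
After op 7 (insert('x')): buffer="esqrmvtyexkhvtyexwtvtyex" (len 24), cursors c1@10 c2@17 c3@24, authorship .....11111..22222..33333
Authorship (.=original, N=cursor N): . . . . . 1 1 1 1 1 . . 2 2 2 2 2 . . 3 3 3 3 3
Index 6: author = 1

Answer: cursor 1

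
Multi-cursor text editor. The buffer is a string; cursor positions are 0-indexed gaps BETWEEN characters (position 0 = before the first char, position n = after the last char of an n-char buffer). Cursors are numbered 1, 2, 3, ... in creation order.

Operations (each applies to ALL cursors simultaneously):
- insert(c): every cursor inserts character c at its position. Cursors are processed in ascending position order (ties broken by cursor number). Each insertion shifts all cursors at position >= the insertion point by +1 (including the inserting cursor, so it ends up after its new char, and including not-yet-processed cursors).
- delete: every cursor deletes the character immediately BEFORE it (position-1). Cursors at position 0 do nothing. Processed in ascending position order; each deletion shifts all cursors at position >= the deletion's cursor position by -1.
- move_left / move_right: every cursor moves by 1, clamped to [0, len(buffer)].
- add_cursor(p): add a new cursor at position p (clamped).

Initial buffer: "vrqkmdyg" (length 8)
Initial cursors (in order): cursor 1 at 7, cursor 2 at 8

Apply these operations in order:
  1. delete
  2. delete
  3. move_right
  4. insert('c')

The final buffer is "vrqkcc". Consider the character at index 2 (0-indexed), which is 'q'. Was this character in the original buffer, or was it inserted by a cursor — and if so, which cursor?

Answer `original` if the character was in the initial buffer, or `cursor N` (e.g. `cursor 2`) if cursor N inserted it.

After op 1 (delete): buffer="vrqkmd" (len 6), cursors c1@6 c2@6, authorship ......
After op 2 (delete): buffer="vrqk" (len 4), cursors c1@4 c2@4, authorship ....
After op 3 (move_right): buffer="vrqk" (len 4), cursors c1@4 c2@4, authorship ....
After op 4 (insert('c')): buffer="vrqkcc" (len 6), cursors c1@6 c2@6, authorship ....12
Authorship (.=original, N=cursor N): . . . . 1 2
Index 2: author = original

Answer: original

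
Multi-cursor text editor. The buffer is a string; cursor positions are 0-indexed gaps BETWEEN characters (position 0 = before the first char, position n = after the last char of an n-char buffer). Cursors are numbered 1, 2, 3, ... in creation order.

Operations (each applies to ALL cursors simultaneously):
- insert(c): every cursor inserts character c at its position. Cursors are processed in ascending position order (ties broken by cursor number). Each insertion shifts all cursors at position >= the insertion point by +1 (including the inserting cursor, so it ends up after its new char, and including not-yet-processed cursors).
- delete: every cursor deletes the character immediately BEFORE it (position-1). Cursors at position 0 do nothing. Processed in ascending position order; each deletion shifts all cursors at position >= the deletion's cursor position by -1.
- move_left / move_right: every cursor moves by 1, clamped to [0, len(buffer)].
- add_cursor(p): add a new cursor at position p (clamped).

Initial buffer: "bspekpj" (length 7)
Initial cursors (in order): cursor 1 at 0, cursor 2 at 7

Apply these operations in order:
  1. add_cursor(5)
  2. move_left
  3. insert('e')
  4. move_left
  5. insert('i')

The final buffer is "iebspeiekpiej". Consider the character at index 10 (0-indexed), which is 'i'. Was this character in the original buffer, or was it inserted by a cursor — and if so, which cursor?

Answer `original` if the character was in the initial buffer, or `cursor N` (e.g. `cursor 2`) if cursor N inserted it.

After op 1 (add_cursor(5)): buffer="bspekpj" (len 7), cursors c1@0 c3@5 c2@7, authorship .......
After op 2 (move_left): buffer="bspekpj" (len 7), cursors c1@0 c3@4 c2@6, authorship .......
After op 3 (insert('e')): buffer="ebspeekpej" (len 10), cursors c1@1 c3@6 c2@9, authorship 1....3..2.
After op 4 (move_left): buffer="ebspeekpej" (len 10), cursors c1@0 c3@5 c2@8, authorship 1....3..2.
After op 5 (insert('i')): buffer="iebspeiekpiej" (len 13), cursors c1@1 c3@7 c2@11, authorship 11....33..22.
Authorship (.=original, N=cursor N): 1 1 . . . . 3 3 . . 2 2 .
Index 10: author = 2

Answer: cursor 2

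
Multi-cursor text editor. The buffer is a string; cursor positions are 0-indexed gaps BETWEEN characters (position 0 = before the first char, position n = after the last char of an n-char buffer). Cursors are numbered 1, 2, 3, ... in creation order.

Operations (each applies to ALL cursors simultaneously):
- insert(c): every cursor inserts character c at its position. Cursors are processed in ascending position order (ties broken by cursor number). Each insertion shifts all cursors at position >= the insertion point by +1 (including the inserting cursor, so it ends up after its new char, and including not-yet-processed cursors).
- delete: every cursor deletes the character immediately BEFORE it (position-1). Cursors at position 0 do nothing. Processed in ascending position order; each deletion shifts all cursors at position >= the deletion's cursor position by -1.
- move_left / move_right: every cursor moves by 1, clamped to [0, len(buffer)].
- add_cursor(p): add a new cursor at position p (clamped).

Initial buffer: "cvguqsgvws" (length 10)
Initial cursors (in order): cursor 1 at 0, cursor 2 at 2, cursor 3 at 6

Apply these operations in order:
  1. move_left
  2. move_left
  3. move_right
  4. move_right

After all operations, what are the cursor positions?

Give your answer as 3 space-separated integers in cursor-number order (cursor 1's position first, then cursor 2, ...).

Answer: 2 2 6

Derivation:
After op 1 (move_left): buffer="cvguqsgvws" (len 10), cursors c1@0 c2@1 c3@5, authorship ..........
After op 2 (move_left): buffer="cvguqsgvws" (len 10), cursors c1@0 c2@0 c3@4, authorship ..........
After op 3 (move_right): buffer="cvguqsgvws" (len 10), cursors c1@1 c2@1 c3@5, authorship ..........
After op 4 (move_right): buffer="cvguqsgvws" (len 10), cursors c1@2 c2@2 c3@6, authorship ..........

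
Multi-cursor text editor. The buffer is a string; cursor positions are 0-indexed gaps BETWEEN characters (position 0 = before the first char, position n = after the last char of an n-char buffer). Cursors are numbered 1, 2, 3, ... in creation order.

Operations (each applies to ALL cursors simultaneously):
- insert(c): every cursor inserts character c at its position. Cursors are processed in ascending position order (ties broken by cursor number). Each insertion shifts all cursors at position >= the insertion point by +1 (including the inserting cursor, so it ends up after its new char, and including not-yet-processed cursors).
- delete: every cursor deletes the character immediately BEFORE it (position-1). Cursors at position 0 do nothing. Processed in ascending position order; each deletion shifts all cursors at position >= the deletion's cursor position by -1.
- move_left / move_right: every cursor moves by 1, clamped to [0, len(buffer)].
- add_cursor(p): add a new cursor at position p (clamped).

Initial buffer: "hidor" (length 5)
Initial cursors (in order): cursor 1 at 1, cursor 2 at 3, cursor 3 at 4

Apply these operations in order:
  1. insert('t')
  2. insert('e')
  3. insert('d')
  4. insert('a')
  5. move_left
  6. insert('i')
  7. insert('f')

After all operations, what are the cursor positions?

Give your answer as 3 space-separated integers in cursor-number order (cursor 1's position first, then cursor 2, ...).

Answer: 6 14 21

Derivation:
After op 1 (insert('t')): buffer="htidtotr" (len 8), cursors c1@2 c2@5 c3@7, authorship .1..2.3.
After op 2 (insert('e')): buffer="hteidteoter" (len 11), cursors c1@3 c2@7 c3@10, authorship .11..22.33.
After op 3 (insert('d')): buffer="htedidtedotedr" (len 14), cursors c1@4 c2@9 c3@13, authorship .111..222.333.
After op 4 (insert('a')): buffer="htedaidtedaotedar" (len 17), cursors c1@5 c2@11 c3@16, authorship .1111..2222.3333.
After op 5 (move_left): buffer="htedaidtedaotedar" (len 17), cursors c1@4 c2@10 c3@15, authorship .1111..2222.3333.
After op 6 (insert('i')): buffer="htediaidtediaotediar" (len 20), cursors c1@5 c2@12 c3@18, authorship .11111..22222.33333.
After op 7 (insert('f')): buffer="htedifaidtedifaotedifar" (len 23), cursors c1@6 c2@14 c3@21, authorship .111111..222222.333333.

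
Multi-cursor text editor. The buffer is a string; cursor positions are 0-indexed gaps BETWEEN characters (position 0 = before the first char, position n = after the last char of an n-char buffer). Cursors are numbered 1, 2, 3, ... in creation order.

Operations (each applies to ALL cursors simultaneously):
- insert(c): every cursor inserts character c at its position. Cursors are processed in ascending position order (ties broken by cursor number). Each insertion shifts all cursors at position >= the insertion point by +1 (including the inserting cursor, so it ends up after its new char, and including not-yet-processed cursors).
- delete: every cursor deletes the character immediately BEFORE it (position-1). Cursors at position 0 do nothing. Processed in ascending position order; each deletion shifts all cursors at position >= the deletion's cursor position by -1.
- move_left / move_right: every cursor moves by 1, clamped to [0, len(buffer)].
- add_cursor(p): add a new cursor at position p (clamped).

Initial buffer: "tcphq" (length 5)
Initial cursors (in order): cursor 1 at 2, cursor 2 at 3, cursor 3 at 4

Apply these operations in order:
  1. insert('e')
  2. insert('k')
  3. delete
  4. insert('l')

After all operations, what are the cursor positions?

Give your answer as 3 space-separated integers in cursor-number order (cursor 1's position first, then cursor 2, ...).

After op 1 (insert('e')): buffer="tcepeheq" (len 8), cursors c1@3 c2@5 c3@7, authorship ..1.2.3.
After op 2 (insert('k')): buffer="tcekpekhekq" (len 11), cursors c1@4 c2@7 c3@10, authorship ..11.22.33.
After op 3 (delete): buffer="tcepeheq" (len 8), cursors c1@3 c2@5 c3@7, authorship ..1.2.3.
After op 4 (insert('l')): buffer="tcelpelhelq" (len 11), cursors c1@4 c2@7 c3@10, authorship ..11.22.33.

Answer: 4 7 10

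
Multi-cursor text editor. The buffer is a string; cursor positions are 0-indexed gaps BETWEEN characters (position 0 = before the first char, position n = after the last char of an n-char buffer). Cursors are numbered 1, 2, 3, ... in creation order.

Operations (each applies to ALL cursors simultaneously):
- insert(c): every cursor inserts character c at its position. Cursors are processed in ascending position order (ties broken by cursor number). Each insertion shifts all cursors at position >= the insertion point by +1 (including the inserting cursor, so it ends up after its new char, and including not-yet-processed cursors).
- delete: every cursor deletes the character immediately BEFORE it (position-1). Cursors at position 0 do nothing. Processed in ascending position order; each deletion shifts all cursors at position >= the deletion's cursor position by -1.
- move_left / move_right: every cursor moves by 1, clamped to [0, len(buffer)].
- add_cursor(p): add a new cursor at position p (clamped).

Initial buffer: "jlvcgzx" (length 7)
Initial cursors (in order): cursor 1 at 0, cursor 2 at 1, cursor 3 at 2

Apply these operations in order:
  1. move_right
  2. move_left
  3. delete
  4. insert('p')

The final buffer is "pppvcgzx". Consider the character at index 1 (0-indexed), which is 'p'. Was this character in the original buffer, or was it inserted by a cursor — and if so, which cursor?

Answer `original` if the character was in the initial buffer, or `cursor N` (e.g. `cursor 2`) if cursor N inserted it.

After op 1 (move_right): buffer="jlvcgzx" (len 7), cursors c1@1 c2@2 c3@3, authorship .......
After op 2 (move_left): buffer="jlvcgzx" (len 7), cursors c1@0 c2@1 c3@2, authorship .......
After op 3 (delete): buffer="vcgzx" (len 5), cursors c1@0 c2@0 c3@0, authorship .....
After op 4 (insert('p')): buffer="pppvcgzx" (len 8), cursors c1@3 c2@3 c3@3, authorship 123.....
Authorship (.=original, N=cursor N): 1 2 3 . . . . .
Index 1: author = 2

Answer: cursor 2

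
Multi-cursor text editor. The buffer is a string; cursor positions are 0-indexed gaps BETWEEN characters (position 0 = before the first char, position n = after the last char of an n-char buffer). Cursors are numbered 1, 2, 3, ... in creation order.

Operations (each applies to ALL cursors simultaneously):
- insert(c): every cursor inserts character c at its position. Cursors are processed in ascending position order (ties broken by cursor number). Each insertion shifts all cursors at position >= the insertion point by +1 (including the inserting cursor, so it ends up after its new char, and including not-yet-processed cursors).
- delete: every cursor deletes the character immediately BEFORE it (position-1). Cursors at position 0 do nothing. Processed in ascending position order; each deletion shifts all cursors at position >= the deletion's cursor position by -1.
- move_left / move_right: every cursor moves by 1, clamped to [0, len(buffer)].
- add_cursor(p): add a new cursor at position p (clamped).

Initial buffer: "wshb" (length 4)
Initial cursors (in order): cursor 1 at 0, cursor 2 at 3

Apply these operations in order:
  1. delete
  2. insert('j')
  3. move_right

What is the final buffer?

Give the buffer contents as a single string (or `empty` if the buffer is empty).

Answer: jwsjb

Derivation:
After op 1 (delete): buffer="wsb" (len 3), cursors c1@0 c2@2, authorship ...
After op 2 (insert('j')): buffer="jwsjb" (len 5), cursors c1@1 c2@4, authorship 1..2.
After op 3 (move_right): buffer="jwsjb" (len 5), cursors c1@2 c2@5, authorship 1..2.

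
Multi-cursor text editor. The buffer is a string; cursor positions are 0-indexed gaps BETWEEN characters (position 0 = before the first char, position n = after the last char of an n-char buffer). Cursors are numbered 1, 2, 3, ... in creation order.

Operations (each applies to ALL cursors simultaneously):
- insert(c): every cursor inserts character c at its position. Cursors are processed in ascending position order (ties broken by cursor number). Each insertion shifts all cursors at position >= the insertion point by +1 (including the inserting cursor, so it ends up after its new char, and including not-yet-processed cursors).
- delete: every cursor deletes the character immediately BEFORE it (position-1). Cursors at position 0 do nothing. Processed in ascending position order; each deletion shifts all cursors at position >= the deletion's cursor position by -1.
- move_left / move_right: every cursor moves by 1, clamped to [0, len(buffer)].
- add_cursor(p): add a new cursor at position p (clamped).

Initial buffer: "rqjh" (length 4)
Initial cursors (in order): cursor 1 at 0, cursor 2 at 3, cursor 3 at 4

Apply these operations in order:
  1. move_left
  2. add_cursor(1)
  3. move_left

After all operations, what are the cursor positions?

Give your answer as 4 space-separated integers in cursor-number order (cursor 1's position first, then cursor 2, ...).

After op 1 (move_left): buffer="rqjh" (len 4), cursors c1@0 c2@2 c3@3, authorship ....
After op 2 (add_cursor(1)): buffer="rqjh" (len 4), cursors c1@0 c4@1 c2@2 c3@3, authorship ....
After op 3 (move_left): buffer="rqjh" (len 4), cursors c1@0 c4@0 c2@1 c3@2, authorship ....

Answer: 0 1 2 0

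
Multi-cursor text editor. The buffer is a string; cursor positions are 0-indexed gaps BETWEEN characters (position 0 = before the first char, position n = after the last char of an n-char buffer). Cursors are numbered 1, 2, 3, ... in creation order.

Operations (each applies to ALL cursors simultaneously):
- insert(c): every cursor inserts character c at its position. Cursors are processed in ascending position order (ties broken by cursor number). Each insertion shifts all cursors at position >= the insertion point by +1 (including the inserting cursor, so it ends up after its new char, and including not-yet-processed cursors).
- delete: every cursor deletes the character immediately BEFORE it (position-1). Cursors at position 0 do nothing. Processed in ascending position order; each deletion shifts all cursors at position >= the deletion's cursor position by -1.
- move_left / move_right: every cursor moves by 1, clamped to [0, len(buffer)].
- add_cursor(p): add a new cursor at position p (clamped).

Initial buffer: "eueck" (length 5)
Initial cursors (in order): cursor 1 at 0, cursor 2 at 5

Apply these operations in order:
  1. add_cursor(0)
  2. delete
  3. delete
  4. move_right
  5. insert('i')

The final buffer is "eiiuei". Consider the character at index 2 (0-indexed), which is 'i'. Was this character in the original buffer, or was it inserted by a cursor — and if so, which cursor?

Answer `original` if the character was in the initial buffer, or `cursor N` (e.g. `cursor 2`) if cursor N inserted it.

After op 1 (add_cursor(0)): buffer="eueck" (len 5), cursors c1@0 c3@0 c2@5, authorship .....
After op 2 (delete): buffer="euec" (len 4), cursors c1@0 c3@0 c2@4, authorship ....
After op 3 (delete): buffer="eue" (len 3), cursors c1@0 c3@0 c2@3, authorship ...
After op 4 (move_right): buffer="eue" (len 3), cursors c1@1 c3@1 c2@3, authorship ...
After op 5 (insert('i')): buffer="eiiuei" (len 6), cursors c1@3 c3@3 c2@6, authorship .13..2
Authorship (.=original, N=cursor N): . 1 3 . . 2
Index 2: author = 3

Answer: cursor 3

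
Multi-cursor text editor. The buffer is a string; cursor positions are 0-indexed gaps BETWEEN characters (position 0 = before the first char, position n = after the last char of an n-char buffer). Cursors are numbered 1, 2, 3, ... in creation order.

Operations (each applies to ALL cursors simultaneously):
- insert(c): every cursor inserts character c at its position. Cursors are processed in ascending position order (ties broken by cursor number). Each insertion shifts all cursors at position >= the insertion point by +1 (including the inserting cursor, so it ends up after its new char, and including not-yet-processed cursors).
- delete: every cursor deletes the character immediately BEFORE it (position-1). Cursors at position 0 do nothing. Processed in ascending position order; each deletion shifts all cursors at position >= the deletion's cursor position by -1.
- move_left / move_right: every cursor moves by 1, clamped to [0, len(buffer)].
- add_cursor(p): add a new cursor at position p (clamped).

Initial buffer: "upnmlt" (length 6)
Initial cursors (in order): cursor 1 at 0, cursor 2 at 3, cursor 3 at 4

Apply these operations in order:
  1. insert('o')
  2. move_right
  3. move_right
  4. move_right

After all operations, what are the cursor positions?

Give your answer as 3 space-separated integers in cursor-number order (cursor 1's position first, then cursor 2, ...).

Answer: 4 8 9

Derivation:
After op 1 (insert('o')): buffer="oupnomolt" (len 9), cursors c1@1 c2@5 c3@7, authorship 1...2.3..
After op 2 (move_right): buffer="oupnomolt" (len 9), cursors c1@2 c2@6 c3@8, authorship 1...2.3..
After op 3 (move_right): buffer="oupnomolt" (len 9), cursors c1@3 c2@7 c3@9, authorship 1...2.3..
After op 4 (move_right): buffer="oupnomolt" (len 9), cursors c1@4 c2@8 c3@9, authorship 1...2.3..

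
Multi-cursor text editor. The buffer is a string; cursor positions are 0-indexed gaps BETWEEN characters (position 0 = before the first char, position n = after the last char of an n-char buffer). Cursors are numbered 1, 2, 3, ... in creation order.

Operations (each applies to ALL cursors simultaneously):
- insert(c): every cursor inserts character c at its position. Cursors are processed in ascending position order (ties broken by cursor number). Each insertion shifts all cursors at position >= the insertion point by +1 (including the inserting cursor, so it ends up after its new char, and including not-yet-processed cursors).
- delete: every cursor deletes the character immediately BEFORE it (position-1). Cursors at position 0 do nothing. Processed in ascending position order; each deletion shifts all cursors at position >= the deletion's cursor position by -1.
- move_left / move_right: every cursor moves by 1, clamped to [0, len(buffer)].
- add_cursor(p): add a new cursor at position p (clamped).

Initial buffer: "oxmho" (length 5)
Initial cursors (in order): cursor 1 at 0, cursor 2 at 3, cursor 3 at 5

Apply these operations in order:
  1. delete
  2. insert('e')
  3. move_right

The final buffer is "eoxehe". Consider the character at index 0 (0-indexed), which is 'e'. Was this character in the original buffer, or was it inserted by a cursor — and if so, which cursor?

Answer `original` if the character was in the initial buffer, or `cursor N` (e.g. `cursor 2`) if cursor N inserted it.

After op 1 (delete): buffer="oxh" (len 3), cursors c1@0 c2@2 c3@3, authorship ...
After op 2 (insert('e')): buffer="eoxehe" (len 6), cursors c1@1 c2@4 c3@6, authorship 1..2.3
After op 3 (move_right): buffer="eoxehe" (len 6), cursors c1@2 c2@5 c3@6, authorship 1..2.3
Authorship (.=original, N=cursor N): 1 . . 2 . 3
Index 0: author = 1

Answer: cursor 1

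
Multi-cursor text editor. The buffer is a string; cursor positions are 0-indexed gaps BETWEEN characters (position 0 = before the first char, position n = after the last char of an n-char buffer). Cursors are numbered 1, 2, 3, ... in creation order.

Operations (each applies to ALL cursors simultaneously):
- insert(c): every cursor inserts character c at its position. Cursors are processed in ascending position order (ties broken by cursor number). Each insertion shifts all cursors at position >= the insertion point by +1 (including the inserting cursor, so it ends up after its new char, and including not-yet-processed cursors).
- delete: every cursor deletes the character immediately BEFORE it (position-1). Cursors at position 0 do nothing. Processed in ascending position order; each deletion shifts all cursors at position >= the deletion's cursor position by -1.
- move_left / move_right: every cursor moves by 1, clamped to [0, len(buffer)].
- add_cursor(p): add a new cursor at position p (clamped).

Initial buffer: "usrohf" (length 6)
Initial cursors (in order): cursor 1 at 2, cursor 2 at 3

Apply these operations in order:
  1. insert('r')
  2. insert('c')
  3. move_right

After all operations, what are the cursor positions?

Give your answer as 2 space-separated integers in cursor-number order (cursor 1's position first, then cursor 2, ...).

After op 1 (insert('r')): buffer="usrrrohf" (len 8), cursors c1@3 c2@5, authorship ..1.2...
After op 2 (insert('c')): buffer="usrcrrcohf" (len 10), cursors c1@4 c2@7, authorship ..11.22...
After op 3 (move_right): buffer="usrcrrcohf" (len 10), cursors c1@5 c2@8, authorship ..11.22...

Answer: 5 8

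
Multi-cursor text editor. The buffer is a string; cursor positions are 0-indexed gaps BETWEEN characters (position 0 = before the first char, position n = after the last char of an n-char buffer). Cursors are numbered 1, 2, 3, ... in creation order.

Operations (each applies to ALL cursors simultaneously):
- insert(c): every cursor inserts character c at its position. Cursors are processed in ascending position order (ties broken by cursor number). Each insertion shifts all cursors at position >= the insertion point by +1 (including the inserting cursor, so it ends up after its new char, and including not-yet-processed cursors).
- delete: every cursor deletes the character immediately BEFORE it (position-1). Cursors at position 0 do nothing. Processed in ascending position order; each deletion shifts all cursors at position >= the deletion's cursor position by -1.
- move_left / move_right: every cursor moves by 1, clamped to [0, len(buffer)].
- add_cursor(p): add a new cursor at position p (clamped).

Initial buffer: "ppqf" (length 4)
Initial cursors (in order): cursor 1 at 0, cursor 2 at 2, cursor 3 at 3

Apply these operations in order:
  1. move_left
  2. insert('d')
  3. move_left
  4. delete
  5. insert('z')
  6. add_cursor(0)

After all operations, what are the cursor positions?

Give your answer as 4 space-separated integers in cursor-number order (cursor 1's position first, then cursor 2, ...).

After op 1 (move_left): buffer="ppqf" (len 4), cursors c1@0 c2@1 c3@2, authorship ....
After op 2 (insert('d')): buffer="dpdpdqf" (len 7), cursors c1@1 c2@3 c3@5, authorship 1.2.3..
After op 3 (move_left): buffer="dpdpdqf" (len 7), cursors c1@0 c2@2 c3@4, authorship 1.2.3..
After op 4 (delete): buffer="dddqf" (len 5), cursors c1@0 c2@1 c3@2, authorship 123..
After op 5 (insert('z')): buffer="zdzdzdqf" (len 8), cursors c1@1 c2@3 c3@5, authorship 112233..
After op 6 (add_cursor(0)): buffer="zdzdzdqf" (len 8), cursors c4@0 c1@1 c2@3 c3@5, authorship 112233..

Answer: 1 3 5 0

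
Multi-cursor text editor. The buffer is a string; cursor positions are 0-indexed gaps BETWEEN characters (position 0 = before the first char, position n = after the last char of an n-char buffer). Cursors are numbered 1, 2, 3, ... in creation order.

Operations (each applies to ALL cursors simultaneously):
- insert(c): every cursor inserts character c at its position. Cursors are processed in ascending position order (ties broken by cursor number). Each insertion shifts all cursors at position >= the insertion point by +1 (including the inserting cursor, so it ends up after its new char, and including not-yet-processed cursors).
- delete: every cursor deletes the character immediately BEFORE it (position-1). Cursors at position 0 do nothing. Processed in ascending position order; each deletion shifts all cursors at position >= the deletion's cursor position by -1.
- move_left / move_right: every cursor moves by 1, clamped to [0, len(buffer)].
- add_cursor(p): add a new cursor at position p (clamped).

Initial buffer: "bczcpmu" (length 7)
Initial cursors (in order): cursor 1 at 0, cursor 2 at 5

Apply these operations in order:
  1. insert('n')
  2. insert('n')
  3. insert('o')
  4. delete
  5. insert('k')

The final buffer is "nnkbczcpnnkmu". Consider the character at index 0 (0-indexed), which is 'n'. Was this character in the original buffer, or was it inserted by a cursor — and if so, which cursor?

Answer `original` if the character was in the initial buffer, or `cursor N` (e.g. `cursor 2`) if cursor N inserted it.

Answer: cursor 1

Derivation:
After op 1 (insert('n')): buffer="nbczcpnmu" (len 9), cursors c1@1 c2@7, authorship 1.....2..
After op 2 (insert('n')): buffer="nnbczcpnnmu" (len 11), cursors c1@2 c2@9, authorship 11.....22..
After op 3 (insert('o')): buffer="nnobczcpnnomu" (len 13), cursors c1@3 c2@11, authorship 111.....222..
After op 4 (delete): buffer="nnbczcpnnmu" (len 11), cursors c1@2 c2@9, authorship 11.....22..
After op 5 (insert('k')): buffer="nnkbczcpnnkmu" (len 13), cursors c1@3 c2@11, authorship 111.....222..
Authorship (.=original, N=cursor N): 1 1 1 . . . . . 2 2 2 . .
Index 0: author = 1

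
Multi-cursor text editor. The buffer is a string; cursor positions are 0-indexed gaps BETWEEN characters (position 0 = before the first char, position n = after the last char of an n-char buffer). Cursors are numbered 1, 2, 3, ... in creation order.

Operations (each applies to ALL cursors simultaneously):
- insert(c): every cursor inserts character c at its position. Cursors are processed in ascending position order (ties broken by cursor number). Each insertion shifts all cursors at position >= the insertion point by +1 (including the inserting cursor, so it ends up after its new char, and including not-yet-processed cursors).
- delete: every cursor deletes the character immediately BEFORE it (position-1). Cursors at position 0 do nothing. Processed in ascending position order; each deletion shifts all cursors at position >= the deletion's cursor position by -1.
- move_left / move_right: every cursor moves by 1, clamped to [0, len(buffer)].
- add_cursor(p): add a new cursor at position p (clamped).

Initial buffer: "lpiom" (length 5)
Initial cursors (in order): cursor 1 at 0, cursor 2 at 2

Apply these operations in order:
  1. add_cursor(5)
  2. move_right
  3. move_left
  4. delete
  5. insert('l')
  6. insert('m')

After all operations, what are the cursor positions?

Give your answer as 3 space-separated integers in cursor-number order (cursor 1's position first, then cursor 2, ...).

After op 1 (add_cursor(5)): buffer="lpiom" (len 5), cursors c1@0 c2@2 c3@5, authorship .....
After op 2 (move_right): buffer="lpiom" (len 5), cursors c1@1 c2@3 c3@5, authorship .....
After op 3 (move_left): buffer="lpiom" (len 5), cursors c1@0 c2@2 c3@4, authorship .....
After op 4 (delete): buffer="lim" (len 3), cursors c1@0 c2@1 c3@2, authorship ...
After op 5 (insert('l')): buffer="lllilm" (len 6), cursors c1@1 c2@3 c3@5, authorship 1.2.3.
After op 6 (insert('m')): buffer="lmllmilmm" (len 9), cursors c1@2 c2@5 c3@8, authorship 11.22.33.

Answer: 2 5 8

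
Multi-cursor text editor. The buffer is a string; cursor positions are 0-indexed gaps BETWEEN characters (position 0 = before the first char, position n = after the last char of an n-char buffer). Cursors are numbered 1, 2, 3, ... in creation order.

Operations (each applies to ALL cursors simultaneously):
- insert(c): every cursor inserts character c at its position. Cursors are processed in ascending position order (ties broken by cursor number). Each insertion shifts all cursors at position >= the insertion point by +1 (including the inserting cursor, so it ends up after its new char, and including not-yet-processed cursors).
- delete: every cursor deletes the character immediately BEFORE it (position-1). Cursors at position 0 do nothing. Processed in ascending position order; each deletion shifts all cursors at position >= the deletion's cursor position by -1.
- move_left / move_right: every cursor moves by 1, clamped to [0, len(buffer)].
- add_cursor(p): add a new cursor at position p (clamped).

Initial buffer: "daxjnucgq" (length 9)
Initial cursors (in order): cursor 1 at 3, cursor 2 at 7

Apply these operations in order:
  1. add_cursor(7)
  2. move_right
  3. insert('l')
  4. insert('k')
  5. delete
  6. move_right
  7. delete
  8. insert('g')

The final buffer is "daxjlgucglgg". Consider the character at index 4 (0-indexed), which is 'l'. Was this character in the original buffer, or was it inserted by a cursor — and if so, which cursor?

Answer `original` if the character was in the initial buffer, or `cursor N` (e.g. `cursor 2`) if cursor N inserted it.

After op 1 (add_cursor(7)): buffer="daxjnucgq" (len 9), cursors c1@3 c2@7 c3@7, authorship .........
After op 2 (move_right): buffer="daxjnucgq" (len 9), cursors c1@4 c2@8 c3@8, authorship .........
After op 3 (insert('l')): buffer="daxjlnucgllq" (len 12), cursors c1@5 c2@11 c3@11, authorship ....1....23.
After op 4 (insert('k')): buffer="daxjlknucgllkkq" (len 15), cursors c1@6 c2@14 c3@14, authorship ....11....2323.
After op 5 (delete): buffer="daxjlnucgllq" (len 12), cursors c1@5 c2@11 c3@11, authorship ....1....23.
After op 6 (move_right): buffer="daxjlnucgllq" (len 12), cursors c1@6 c2@12 c3@12, authorship ....1....23.
After op 7 (delete): buffer="daxjlucgl" (len 9), cursors c1@5 c2@9 c3@9, authorship ....1...2
After op 8 (insert('g')): buffer="daxjlgucglgg" (len 12), cursors c1@6 c2@12 c3@12, authorship ....11...223
Authorship (.=original, N=cursor N): . . . . 1 1 . . . 2 2 3
Index 4: author = 1

Answer: cursor 1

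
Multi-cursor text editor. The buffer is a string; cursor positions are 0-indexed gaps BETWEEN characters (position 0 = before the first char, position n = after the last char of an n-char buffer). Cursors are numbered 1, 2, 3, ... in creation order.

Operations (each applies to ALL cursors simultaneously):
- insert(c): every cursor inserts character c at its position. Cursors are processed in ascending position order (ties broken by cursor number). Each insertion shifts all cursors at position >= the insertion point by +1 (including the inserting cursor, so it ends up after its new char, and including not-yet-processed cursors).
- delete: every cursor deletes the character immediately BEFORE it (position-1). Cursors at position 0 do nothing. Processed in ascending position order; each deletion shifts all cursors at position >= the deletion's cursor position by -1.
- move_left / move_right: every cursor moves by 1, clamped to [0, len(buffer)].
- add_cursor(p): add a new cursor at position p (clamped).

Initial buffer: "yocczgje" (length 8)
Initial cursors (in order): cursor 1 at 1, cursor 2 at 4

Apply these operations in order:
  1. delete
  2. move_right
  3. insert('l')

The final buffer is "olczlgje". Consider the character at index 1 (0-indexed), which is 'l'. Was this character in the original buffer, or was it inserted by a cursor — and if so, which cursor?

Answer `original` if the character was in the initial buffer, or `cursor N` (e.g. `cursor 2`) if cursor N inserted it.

After op 1 (delete): buffer="oczgje" (len 6), cursors c1@0 c2@2, authorship ......
After op 2 (move_right): buffer="oczgje" (len 6), cursors c1@1 c2@3, authorship ......
After op 3 (insert('l')): buffer="olczlgje" (len 8), cursors c1@2 c2@5, authorship .1..2...
Authorship (.=original, N=cursor N): . 1 . . 2 . . .
Index 1: author = 1

Answer: cursor 1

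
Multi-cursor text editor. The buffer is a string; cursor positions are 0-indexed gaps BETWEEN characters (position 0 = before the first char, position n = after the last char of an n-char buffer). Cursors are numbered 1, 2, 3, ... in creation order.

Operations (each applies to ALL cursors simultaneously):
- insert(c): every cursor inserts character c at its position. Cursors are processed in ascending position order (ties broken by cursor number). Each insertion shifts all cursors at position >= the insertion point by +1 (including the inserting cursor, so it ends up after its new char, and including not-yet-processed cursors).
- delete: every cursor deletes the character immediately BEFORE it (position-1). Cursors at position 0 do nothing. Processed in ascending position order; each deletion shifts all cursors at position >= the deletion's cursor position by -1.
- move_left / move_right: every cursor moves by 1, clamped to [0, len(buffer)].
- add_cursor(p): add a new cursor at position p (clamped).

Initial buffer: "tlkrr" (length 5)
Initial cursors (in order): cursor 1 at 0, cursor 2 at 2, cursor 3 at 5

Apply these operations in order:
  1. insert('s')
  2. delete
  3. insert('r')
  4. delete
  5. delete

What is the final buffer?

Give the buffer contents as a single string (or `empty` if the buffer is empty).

After op 1 (insert('s')): buffer="stlskrrs" (len 8), cursors c1@1 c2@4 c3@8, authorship 1..2...3
After op 2 (delete): buffer="tlkrr" (len 5), cursors c1@0 c2@2 c3@5, authorship .....
After op 3 (insert('r')): buffer="rtlrkrrr" (len 8), cursors c1@1 c2@4 c3@8, authorship 1..2...3
After op 4 (delete): buffer="tlkrr" (len 5), cursors c1@0 c2@2 c3@5, authorship .....
After op 5 (delete): buffer="tkr" (len 3), cursors c1@0 c2@1 c3@3, authorship ...

Answer: tkr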